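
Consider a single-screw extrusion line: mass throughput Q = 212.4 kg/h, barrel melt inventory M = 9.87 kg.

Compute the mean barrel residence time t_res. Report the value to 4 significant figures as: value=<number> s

value=167.3 s

Throughput in SI: Q_s = 212.4 kg/h ÷ 3600 s/h = 0.059 kg/s
t_res = M / Q_s = 9.87 ÷ 0.059 = 167.288 s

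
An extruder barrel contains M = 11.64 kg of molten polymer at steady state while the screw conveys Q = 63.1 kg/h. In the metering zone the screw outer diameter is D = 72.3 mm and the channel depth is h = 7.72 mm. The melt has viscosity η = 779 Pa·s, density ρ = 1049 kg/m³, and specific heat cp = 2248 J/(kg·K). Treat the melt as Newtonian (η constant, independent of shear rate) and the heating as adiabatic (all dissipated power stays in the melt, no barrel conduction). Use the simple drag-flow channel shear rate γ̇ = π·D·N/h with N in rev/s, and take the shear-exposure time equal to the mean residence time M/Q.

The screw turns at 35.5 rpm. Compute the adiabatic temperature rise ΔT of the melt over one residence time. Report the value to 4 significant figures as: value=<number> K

value=66.48 K

Throughput in SI: Q_s = 63.1 kg/h ÷ 3600 s/h = 0.0175278 kg/s
t_res = M / Q_s = 11.64 ÷ 0.0175278 = 664.089 s
D = 72.3 mm = 0.0723 m;  h = 7.72 mm = 0.00772 m;  N = 35.5 rpm / 60 = 0.591667 rev/s
γ̇ = π·D·N / h = π · 0.0723 · 0.591667 / 0.00772 = 17.408 s⁻¹
Adiabatic rise: ΔT = η γ̇² t_res / (ρ cp) = 779·(17.408)²·664.089 / (1049·2248) = 66.4795 K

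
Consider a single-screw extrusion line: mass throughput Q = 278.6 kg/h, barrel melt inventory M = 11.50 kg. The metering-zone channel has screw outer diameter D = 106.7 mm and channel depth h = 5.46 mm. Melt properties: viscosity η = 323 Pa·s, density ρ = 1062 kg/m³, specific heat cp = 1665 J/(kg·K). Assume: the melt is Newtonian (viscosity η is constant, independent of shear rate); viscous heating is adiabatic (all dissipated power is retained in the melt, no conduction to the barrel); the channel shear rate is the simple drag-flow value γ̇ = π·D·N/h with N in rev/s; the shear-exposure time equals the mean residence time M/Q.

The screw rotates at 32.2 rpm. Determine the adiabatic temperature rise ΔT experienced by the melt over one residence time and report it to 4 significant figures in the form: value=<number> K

Convert throughput: Q = 278.6 kg/h = 278.6/3600 = 0.0773889 kg/s
Mean residence time: t_res = M/Q_s = 11.50 kg / 0.0773889 kg/s = 148.6 s
D = 106.7 mm = 0.1067 m;  h = 5.46 mm = 0.00546 m;  N = 32.2 rpm / 60 = 0.536667 rev/s
γ̇ = π D N / h = (π)(0.1067)(0.536667) / 0.00546 = 32.9478 s⁻¹
Adiabatic rise: ΔT = η γ̇² t_res / (ρ cp) = 323·(32.9478)²·148.6 / (1062·1665) = 29.467 K

value=29.47 K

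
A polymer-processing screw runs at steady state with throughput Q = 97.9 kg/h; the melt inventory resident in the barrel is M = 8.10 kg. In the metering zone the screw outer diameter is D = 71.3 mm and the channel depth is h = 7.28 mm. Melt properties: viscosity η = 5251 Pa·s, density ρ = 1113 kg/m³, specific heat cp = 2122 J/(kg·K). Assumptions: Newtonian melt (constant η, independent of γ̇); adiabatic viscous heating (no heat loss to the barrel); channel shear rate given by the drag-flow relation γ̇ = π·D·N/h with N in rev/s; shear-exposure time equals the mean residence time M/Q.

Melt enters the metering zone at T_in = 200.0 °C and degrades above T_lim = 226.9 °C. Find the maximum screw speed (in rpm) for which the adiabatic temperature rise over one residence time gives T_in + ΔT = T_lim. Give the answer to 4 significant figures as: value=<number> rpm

value=12.43 rpm

Throughput in SI: Q_s = 97.9 kg/h ÷ 3600 s/h = 0.0271944 kg/s
t_res = M / Q_s = 8.10 / 0.0271944 = 297.855 s
Geometry in SI: D = 71.3 mm → 0.0713 m, h = 7.28 mm → 0.00728 m
Allowable rise: ΔT_a = T_lim − T_in = 226.9 − 200.0 = 26.9 K
γ̇_max² = ΔT_a·ρ·cp / (η·t_res) = [26.9 × 1113 × 2122] / [5251 × 297.855] = 40.6206 s⁻²
γ̇_max = sqrt(40.6206) = 6.37343 s⁻¹
N_max = γ̇_max·h / (π·D) = 6.37343 · 0.00728 / (π · 0.0713) = 0.20714 rev/s = 12.4284 rpm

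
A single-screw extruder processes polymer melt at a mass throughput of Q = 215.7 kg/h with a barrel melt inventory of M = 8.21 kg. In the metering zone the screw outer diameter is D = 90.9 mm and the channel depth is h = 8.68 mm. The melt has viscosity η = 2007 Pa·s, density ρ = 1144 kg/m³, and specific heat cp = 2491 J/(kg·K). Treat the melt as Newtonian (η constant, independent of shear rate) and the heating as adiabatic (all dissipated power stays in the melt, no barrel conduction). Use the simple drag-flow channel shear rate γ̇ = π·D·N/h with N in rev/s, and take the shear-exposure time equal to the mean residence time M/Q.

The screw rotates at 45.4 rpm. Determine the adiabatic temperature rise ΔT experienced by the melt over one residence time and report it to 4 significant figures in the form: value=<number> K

Throughput in SI: Q_s = 215.7 kg/h ÷ 3600 s/h = 0.0599167 kg/s
t_res = M / Q_s = 8.21 ÷ 0.0599167 = 137.024 s
Geometry in metres: D = 90.9 mm → 0.0909 m, h = 8.68 mm → 0.00868 m; screw speed N = 45.4 rpm = 0.756667 rev/s
Shear rate: γ̇ = πDN/h = π·0.0909·0.756667/0.00868 = 24.8942 s⁻¹
ΔT = η·γ̇²·t_res/(ρ·cp) = [2007 × 24.8942² × 137.024] / [1144 × 2491] = 59.8054 K

value=59.81 K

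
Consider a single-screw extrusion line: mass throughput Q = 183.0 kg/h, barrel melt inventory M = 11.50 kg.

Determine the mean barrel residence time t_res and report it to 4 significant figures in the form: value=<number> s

value=226.2 s

Throughput in SI: Q_s = 183.0 kg/h ÷ 3600 s/h = 0.0508333 kg/s
t_res = M / Q_s = 11.50 / 0.0508333 = 226.23 s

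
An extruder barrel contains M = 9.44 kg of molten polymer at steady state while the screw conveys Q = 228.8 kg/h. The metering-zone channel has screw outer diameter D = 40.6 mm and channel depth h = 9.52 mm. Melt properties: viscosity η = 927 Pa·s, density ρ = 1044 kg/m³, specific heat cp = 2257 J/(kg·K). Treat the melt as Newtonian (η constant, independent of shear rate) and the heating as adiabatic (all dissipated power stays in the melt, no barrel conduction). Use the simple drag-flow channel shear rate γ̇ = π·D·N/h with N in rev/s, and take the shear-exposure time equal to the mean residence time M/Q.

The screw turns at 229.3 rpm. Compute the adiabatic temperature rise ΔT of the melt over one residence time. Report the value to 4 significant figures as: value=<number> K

value=153.2 K

Throughput in SI: Q_s = 228.8 kg/h ÷ 3600 s/h = 0.0635556 kg/s
t_res = M / Q_s = 9.44 / 0.0635556 = 148.531 s
Convert to SI: D = 0.0406 m, h = 0.00952 m, N = 229.3/60 = 3.82167 rev/s
γ̇ = π D N / h = (π)(0.0406)(3.82167) / 0.00952 = 51.2026 s⁻¹
Adiabatic rise: ΔT = η γ̇² t_res / (ρ cp) = 927·(51.2026)²·148.531 / (1044·2257) = 153.197 K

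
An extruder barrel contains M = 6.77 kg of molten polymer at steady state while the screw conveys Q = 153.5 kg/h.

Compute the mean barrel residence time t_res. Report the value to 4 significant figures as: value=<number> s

value=158.8 s

Convert throughput: Q = 153.5 kg/h = 153.5/3600 = 0.0426389 kg/s
t_res = M / Q_s = 6.77 / 0.0426389 = 158.775 s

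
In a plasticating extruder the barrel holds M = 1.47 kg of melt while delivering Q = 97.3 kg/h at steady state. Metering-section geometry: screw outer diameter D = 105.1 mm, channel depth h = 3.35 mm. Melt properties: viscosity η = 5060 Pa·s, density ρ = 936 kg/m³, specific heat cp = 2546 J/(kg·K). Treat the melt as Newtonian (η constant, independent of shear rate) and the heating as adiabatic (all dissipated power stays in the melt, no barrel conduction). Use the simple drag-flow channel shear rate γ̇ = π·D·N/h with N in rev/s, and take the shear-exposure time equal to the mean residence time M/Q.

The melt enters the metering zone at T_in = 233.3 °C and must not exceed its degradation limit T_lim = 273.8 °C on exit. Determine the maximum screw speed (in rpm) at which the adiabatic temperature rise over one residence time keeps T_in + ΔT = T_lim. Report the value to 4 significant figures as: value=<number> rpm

value=11.40 rpm

Convert throughput: Q = 97.3 kg/h = 97.3/3600 = 0.0270278 kg/s
t_res = M / Q_s = 1.47 / 0.0270278 = 54.3885 s
D = 105.1 mm = 0.1051 m;  h = 3.35 mm = 0.00335 m
ΔT_a = T_lim − T_in = 273.8 − 233.3 = 40.5 K
γ̇_max² = ΔT_a·ρ·cp/(η·t_res) = 40.5·936·2546/(5060·54.3885) = 350.697 s⁻²
γ̇_max = sqrt(350.697) = 18.7269 s⁻¹
N_max = γ̇_max h / (πD) = 18.7269·0.00335/(π·0.1051) = 0.190002 rev/s → ×60 = 11.4001 rpm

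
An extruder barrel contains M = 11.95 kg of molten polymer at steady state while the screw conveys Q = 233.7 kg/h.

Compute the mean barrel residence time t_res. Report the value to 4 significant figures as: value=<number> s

Convert throughput: Q = 233.7 kg/h = 233.7/3600 = 0.0649167 kg/s
Mean residence time: t_res = M/Q_s = 11.95 kg / 0.0649167 kg/s = 184.082 s

value=184.1 s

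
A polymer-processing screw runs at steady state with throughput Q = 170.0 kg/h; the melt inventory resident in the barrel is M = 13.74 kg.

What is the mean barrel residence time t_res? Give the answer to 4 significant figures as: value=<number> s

Throughput in SI: Q_s = 170.0 kg/h ÷ 3600 s/h = 0.0472222 kg/s
t_res = M / Q_s = 13.74 ÷ 0.0472222 = 290.965 s

value=291.0 s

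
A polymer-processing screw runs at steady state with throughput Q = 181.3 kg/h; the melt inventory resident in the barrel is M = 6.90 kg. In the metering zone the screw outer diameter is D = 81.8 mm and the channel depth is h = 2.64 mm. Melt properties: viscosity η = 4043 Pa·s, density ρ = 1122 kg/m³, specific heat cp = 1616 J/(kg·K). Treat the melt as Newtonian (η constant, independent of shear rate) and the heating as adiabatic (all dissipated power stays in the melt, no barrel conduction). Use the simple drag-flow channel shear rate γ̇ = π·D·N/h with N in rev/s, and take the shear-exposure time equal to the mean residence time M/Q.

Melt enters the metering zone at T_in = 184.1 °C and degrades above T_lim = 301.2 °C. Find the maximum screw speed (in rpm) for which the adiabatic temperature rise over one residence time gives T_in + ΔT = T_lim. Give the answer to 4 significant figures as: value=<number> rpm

value=12.07 rpm

Throughput in SI: Q_s = 181.3 kg/h ÷ 3600 s/h = 0.0503611 kg/s
t_res = M / Q_s = 6.90 ÷ 0.0503611 = 137.01 s
D = 81.8 mm = 0.0818 m;  h = 2.64 mm = 0.00264 m
ΔT_a = T_lim − T_in = 301.2 − 184.1 = 117.1 K
γ̇_max² = ΔT_a·ρ·cp / (η·t_res) = [117.1 × 1122 × 1616] / [4043 × 137.01] = 383.295 s⁻²
γ̇_max = √383.295 = 19.5779 s⁻¹
N_max = γ̇_max h / (πD) = 19.5779·0.00264/(π·0.0818) = 0.201126 rev/s → ×60 = 12.0675 rpm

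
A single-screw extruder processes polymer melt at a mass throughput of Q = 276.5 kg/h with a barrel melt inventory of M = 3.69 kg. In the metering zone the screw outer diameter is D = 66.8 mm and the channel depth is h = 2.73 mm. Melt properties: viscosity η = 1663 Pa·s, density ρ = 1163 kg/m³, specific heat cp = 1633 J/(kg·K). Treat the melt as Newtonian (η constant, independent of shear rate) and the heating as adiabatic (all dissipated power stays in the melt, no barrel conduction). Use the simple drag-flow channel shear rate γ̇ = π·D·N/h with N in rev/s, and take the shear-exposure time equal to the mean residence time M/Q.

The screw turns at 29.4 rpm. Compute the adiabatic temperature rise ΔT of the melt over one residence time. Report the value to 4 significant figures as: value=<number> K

Q_s = Q / 3600 = 276.5 / 3600 = 0.0768056 kg/s
t_res = M / Q_s = 3.69 / 0.0768056 = 48.0434 s
D = 66.8 mm = 0.0668 m;  h = 2.73 mm = 0.00273 m;  N = 29.4 rpm / 60 = 0.49 rev/s
γ̇ = π·D·N / h = π · 0.0668 · 0.49 / 0.00273 = 37.6669 s⁻¹
Adiabatic rise: ΔT = η γ̇² t_res / (ρ cp) = 1663·(37.6669)²·48.0434 / (1163·1633) = 59.687 K

value=59.69 K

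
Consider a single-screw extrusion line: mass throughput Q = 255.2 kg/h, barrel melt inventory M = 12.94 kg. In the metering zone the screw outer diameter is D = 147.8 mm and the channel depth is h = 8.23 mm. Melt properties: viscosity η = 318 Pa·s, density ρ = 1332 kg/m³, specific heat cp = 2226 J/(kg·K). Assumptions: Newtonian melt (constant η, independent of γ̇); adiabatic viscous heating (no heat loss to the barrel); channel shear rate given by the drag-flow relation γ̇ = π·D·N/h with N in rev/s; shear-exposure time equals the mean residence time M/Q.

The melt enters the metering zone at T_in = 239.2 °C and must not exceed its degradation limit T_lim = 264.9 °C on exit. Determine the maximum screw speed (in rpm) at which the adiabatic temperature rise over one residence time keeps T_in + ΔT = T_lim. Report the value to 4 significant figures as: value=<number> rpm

value=38.53 rpm

Convert throughput: Q = 255.2 kg/h = 255.2/3600 = 0.0708889 kg/s
t_res = M / Q_s = 12.94 ÷ 0.0708889 = 182.539 s
Convert to metres: D = 0.1478 m, h = 0.00823 m
ΔT_a = T_lim − T_in = 264.9 − 239.2 = 25.7 K
γ̇_max² = ΔT_a·ρ·cp / (η·t_res) = [25.7 × 1332 × 2226] / [318 × 182.539] = 1312.74 s⁻²
γ̇_max = sqrt(1312.74) = 36.2318 s⁻¹
N_max = γ̇_max·h / (π·D) = 36.2318 · 0.00823 / (π · 0.1478) = 0.642192 rev/s = 38.5315 rpm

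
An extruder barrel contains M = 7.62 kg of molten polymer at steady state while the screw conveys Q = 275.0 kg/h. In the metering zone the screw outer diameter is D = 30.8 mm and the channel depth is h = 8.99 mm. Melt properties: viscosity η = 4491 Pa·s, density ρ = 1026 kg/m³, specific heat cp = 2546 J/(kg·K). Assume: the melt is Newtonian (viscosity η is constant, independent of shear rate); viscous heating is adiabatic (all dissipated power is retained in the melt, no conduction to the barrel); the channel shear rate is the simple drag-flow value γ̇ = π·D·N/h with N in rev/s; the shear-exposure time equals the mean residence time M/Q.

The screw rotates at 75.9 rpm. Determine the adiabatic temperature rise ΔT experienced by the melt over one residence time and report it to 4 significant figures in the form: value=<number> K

value=31.79 K

Throughput in SI: Q_s = 275.0 kg/h ÷ 3600 s/h = 0.0763889 kg/s
t_res = M / Q_s = 7.62 / 0.0763889 = 99.7527 s
Geometry in metres: D = 30.8 mm → 0.0308 m, h = 8.99 mm → 0.00899 m; screw speed N = 75.9 rpm = 1.265 rev/s
γ̇ = π·D·N / h = π · 0.0308 · 1.265 / 0.00899 = 13.6154 s⁻¹
ΔT = η·γ̇²·t_res / (ρ·cp) = 4491 · (13.6154)² · 99.7527 / (1026 · 2546) = 31.7925 K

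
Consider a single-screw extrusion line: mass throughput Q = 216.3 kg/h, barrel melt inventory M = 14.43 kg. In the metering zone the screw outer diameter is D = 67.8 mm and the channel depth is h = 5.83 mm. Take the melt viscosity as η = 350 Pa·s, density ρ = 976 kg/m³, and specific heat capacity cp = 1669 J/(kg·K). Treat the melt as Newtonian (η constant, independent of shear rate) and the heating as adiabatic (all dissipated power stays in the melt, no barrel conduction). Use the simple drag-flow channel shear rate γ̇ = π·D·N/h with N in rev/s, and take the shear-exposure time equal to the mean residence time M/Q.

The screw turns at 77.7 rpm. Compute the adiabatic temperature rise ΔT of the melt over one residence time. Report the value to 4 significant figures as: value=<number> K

Convert throughput: Q = 216.3 kg/h = 216.3/3600 = 0.0600833 kg/s
Mean residence time: t_res = M/Q_s = 14.43 kg / 0.0600833 kg/s = 240.166 s
Convert to SI: D = 0.0678 m, h = 0.00583 m, N = 77.7/60 = 1.295 rev/s
Shear rate: γ̇ = πDN/h = π·0.0678·1.295/0.00583 = 47.313 s⁻¹
ΔT = η·γ̇²·t_res/(ρ·cp) = [350 × 47.313² × 240.166] / [976 × 1669] = 115.514 K

value=115.5 K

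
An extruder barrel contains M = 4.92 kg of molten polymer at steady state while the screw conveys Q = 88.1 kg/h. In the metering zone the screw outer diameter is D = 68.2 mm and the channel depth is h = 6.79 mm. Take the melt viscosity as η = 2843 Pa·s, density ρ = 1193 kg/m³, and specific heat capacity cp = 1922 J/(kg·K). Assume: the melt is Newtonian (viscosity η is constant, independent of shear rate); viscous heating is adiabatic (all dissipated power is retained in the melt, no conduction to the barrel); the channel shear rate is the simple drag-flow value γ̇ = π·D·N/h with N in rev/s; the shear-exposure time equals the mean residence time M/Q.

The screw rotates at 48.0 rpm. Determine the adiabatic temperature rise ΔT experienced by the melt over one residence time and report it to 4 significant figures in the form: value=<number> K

Q_s = Q / 3600 = 88.1 / 3600 = 0.0244722 kg/s
Mean residence time: t_res = M/Q_s = 4.92 kg / 0.0244722 kg/s = 201.044 s
Convert to SI: D = 0.0682 m, h = 0.00679 m, N = 48.0/60 = 0.8 rev/s
γ̇ = π D N / h = (π)(0.0682)(0.8) / 0.00679 = 25.2438 s⁻¹
ΔT = η·γ̇²·t_res/(ρ·cp) = [2843 × 25.2438² × 201.044] / [1193 × 1922] = 158.849 K

value=158.8 K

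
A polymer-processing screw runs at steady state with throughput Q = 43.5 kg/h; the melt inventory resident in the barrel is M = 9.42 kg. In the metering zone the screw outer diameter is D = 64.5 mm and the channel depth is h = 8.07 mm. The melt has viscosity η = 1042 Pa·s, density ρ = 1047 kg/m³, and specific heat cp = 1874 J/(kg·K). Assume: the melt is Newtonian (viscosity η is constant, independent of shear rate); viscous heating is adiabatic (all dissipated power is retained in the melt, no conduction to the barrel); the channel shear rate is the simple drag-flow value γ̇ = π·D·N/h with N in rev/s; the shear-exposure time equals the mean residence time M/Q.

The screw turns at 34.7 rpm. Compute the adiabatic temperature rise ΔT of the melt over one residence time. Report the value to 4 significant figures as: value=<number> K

Convert throughput: Q = 43.5 kg/h = 43.5/3600 = 0.0120833 kg/s
t_res = M / Q_s = 9.42 / 0.0120833 = 779.586 s
Geometry in metres: D = 64.5 mm → 0.0645 m, h = 8.07 mm → 0.00807 m; screw speed N = 34.7 rpm = 0.578333 rev/s
γ̇ = π D N / h = (π)(0.0645)(0.578333) / 0.00807 = 14.5216 s⁻¹
ΔT = η·γ̇²·t_res/(ρ·cp) = [1042 × 14.5216² × 779.586] / [1047 × 1874] = 87.306 K

value=87.31 K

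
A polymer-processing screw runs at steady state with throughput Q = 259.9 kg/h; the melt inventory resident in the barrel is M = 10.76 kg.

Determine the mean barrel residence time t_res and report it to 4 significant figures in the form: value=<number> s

value=149.0 s

Throughput in SI: Q_s = 259.9 kg/h ÷ 3600 s/h = 0.0721944 kg/s
Mean residence time: t_res = M/Q_s = 10.76 kg / 0.0721944 kg/s = 149.042 s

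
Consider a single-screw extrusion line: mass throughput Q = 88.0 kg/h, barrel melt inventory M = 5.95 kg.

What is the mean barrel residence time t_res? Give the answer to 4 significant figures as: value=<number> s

value=243.4 s

Throughput in SI: Q_s = 88.0 kg/h ÷ 3600 s/h = 0.0244444 kg/s
t_res = M / Q_s = 5.95 ÷ 0.0244444 = 243.409 s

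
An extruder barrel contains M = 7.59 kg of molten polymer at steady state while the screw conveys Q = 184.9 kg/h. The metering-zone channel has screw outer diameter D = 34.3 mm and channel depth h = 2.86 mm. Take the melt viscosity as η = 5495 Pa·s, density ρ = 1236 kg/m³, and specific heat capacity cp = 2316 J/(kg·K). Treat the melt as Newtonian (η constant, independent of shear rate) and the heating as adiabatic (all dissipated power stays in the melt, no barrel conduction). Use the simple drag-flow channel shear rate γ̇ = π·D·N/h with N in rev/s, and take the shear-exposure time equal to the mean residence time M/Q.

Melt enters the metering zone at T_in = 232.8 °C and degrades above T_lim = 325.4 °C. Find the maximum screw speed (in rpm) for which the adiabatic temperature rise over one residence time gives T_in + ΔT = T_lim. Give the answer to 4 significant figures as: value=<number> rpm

Q_s = Q / 3600 = 184.9 / 3600 = 0.0513611 kg/s
t_res = M / Q_s = 7.59 ÷ 0.0513611 = 147.777 s
Convert to metres: D = 0.0343 m, h = 0.00286 m
ΔT_a = T_lim − T_in = 325.4 − 232.8 = 92.6 K
Invert ΔT = ηγ̇²t_res/(ρcp) for γ̇: γ̇_max² = ΔT_a ρ cp / (η t_res) = 92.6·1236·2316 / (5495·147.777) = 326.432 s⁻²
Take the square root: γ̇_max = √(326.432) = 18.0674 s⁻¹
N_max = γ̇_max·h / (π·D) = 18.0674 · 0.00286 / (π · 0.0343) = 0.479533 rev/s = 28.772 rpm

value=28.77 rpm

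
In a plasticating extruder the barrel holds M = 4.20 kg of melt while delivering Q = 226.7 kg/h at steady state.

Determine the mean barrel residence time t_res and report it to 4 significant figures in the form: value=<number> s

value=66.70 s

Convert throughput: Q = 226.7 kg/h = 226.7/3600 = 0.0629722 kg/s
Mean residence time: t_res = M/Q_s = 4.20 kg / 0.0629722 kg/s = 66.6961 s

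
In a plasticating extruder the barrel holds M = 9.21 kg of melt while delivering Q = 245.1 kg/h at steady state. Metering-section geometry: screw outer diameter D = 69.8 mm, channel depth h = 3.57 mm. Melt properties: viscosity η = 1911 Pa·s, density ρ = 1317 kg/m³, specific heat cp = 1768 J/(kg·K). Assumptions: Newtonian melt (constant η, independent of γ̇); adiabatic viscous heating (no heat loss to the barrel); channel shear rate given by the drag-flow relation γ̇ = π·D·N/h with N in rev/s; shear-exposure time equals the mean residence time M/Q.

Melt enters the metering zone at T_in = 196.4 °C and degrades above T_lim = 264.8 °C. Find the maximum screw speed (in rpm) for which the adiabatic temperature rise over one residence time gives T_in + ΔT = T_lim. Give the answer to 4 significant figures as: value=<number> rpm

value=24.25 rpm

Q_s = Q / 3600 = 245.1 / 3600 = 0.0680833 kg/s
t_res = M / Q_s = 9.21 / 0.0680833 = 135.275 s
Geometry in SI: D = 69.8 mm → 0.0698 m, h = 3.57 mm → 0.00357 m
ΔT_a = T_lim − T_in = 264.8 °C − 196.4 °C = 68.4 K
γ̇_max² = ΔT_a·ρ·cp / (η·t_res) = [68.4 × 1317 × 1768] / [1911 × 135.275] = 616.091 s⁻²
Take the square root: γ̇_max = √(616.091) = 24.8212 s⁻¹
N_max = γ̇_max·h / (π·D) = 24.8212 · 0.00357 / (π · 0.0698) = 0.404097 rev/s = 24.2458 rpm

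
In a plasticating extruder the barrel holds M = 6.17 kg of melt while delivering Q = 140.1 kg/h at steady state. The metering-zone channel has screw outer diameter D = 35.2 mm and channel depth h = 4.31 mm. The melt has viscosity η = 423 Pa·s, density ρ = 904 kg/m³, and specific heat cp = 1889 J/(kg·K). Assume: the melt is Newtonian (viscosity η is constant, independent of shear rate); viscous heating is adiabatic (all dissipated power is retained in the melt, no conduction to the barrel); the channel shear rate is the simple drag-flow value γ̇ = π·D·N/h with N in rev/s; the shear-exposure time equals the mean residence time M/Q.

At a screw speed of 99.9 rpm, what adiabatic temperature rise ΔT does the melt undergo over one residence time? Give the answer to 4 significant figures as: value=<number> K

value=71.67 K

Convert throughput: Q = 140.1 kg/h = 140.1/3600 = 0.0389167 kg/s
t_res = M / Q_s = 6.17 / 0.0389167 = 158.544 s
Convert to SI: D = 0.0352 m, h = 0.00431 m, N = 99.9/60 = 1.665 rev/s
γ̇ = π·D·N / h = π · 0.0352 · 1.665 / 0.00431 = 42.7198 s⁻¹
ΔT = η·γ̇²·t_res / (ρ·cp) = 423 · (42.7198)² · 158.544 / (904 · 1889) = 71.6718 K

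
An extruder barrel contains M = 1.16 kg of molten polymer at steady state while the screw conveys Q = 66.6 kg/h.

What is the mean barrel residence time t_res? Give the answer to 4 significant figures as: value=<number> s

value=62.70 s

Throughput in SI: Q_s = 66.6 kg/h ÷ 3600 s/h = 0.0185 kg/s
t_res = M / Q_s = 1.16 / 0.0185 = 62.7027 s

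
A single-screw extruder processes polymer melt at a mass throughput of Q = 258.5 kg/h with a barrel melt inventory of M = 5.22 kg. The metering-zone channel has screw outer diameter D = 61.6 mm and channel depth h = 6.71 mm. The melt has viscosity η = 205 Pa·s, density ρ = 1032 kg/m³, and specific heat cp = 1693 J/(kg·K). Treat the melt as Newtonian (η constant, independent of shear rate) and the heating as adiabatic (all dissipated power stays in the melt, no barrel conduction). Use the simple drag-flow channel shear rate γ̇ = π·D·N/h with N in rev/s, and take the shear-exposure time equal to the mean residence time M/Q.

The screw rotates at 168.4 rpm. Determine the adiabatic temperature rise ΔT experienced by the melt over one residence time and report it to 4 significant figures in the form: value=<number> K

value=55.89 K

Throughput in SI: Q_s = 258.5 kg/h ÷ 3600 s/h = 0.0718056 kg/s
t_res = M / Q_s = 5.22 / 0.0718056 = 72.6963 s
Convert to SI: D = 0.0616 m, h = 0.00671 m, N = 168.4/60 = 2.80667 rev/s
Shear rate: γ̇ = πDN/h = π·0.0616·2.80667/0.00671 = 80.9467 s⁻¹
Adiabatic rise: ΔT = η γ̇² t_res / (ρ cp) = 205·(80.9467)²·72.6963 / (1032·1693) = 55.8891 K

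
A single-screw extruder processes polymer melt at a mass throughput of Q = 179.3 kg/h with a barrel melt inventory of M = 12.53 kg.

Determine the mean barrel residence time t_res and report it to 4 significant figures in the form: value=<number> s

value=251.6 s

Q_s = Q / 3600 = 179.3 / 3600 = 0.0498056 kg/s
t_res = M / Q_s = 12.53 ÷ 0.0498056 = 251.578 s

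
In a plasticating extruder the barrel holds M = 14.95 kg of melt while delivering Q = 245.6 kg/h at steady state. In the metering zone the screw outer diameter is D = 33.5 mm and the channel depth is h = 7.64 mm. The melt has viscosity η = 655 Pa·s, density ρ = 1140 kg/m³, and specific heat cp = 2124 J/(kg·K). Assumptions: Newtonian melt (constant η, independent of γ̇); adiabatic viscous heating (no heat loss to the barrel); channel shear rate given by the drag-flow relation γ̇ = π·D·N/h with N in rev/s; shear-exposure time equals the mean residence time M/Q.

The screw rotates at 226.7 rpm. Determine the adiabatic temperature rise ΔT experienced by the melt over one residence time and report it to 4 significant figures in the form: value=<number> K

value=160.6 K

Throughput in SI: Q_s = 245.6 kg/h ÷ 3600 s/h = 0.0682222 kg/s
t_res = M / Q_s = 14.95 ÷ 0.0682222 = 219.137 s
Geometry in metres: D = 33.5 mm → 0.0335 m, h = 7.64 mm → 0.00764 m; screw speed N = 226.7 rpm = 3.77833 rev/s
γ̇ = π·D·N / h = π · 0.0335 · 3.77833 / 0.00764 = 52.0477 s⁻¹
Adiabatic rise: ΔT = η γ̇² t_res / (ρ cp) = 655·(52.0477)²·219.137 / (1140·2124) = 160.583 K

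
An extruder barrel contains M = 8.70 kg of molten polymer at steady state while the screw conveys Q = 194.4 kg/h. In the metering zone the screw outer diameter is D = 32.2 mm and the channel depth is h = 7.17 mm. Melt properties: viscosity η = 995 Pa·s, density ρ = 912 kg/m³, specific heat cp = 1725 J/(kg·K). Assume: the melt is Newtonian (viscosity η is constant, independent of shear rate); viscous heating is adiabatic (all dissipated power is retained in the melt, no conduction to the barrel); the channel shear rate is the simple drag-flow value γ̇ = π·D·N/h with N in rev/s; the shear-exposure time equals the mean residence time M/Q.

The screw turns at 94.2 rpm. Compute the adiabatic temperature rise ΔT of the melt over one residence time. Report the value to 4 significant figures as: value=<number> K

value=50.00 K

Throughput in SI: Q_s = 194.4 kg/h ÷ 3600 s/h = 0.054 kg/s
Mean residence time: t_res = M/Q_s = 8.70 kg / 0.054 kg/s = 161.111 s
Convert to SI: D = 0.0322 m, h = 0.00717 m, N = 94.2/60 = 1.57 rev/s
γ̇ = π D N / h = (π)(0.0322)(1.57) / 0.00717 = 22.1506 s⁻¹
Adiabatic rise: ΔT = η γ̇² t_res / (ρ cp) = 995·(22.1506)²·161.111 / (912·1725) = 49.9962 K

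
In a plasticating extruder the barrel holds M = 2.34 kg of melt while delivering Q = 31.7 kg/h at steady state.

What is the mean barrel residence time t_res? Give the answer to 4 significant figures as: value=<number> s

value=265.7 s

Throughput in SI: Q_s = 31.7 kg/h ÷ 3600 s/h = 0.00880556 kg/s
t_res = M / Q_s = 2.34 / 0.00880556 = 265.741 s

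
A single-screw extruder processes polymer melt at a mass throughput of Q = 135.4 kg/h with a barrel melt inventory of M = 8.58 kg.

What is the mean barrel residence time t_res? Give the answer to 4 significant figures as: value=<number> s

value=228.1 s

Convert throughput: Q = 135.4 kg/h = 135.4/3600 = 0.0376111 kg/s
t_res = M / Q_s = 8.58 / 0.0376111 = 228.124 s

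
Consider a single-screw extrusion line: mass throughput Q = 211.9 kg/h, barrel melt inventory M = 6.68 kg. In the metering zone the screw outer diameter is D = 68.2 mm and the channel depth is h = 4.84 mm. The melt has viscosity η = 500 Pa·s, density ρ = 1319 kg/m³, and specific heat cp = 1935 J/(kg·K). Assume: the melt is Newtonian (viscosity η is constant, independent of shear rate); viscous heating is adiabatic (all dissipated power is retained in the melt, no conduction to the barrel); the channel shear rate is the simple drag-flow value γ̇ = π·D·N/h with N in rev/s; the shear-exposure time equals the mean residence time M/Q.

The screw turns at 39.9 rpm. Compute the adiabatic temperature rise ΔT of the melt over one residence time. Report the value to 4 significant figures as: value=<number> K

value=19.27 K

Convert throughput: Q = 211.9 kg/h = 211.9/3600 = 0.0588611 kg/s
t_res = M / Q_s = 6.68 / 0.0588611 = 113.487 s
Geometry in metres: D = 68.2 mm → 0.0682 m, h = 4.84 mm → 0.00484 m; screw speed N = 39.9 rpm = 0.665 rev/s
Shear rate: γ̇ = πDN/h = π·0.0682·0.665/0.00484 = 29.4382 s⁻¹
ΔT = η·γ̇²·t_res/(ρ·cp) = [500 × 29.4382² × 113.487] / [1319 × 1935] = 19.267 K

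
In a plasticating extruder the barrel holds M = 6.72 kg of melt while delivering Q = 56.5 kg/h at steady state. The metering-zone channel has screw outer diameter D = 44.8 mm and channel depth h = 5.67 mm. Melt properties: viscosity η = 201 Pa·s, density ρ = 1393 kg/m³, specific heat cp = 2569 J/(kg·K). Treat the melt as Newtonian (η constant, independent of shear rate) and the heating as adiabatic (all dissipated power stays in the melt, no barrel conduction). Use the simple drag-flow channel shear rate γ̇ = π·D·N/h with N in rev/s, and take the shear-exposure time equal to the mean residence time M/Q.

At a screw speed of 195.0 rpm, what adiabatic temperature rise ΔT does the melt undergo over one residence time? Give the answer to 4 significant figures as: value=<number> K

Throughput in SI: Q_s = 56.5 kg/h ÷ 3600 s/h = 0.0156944 kg/s
Mean residence time: t_res = M/Q_s = 6.72 kg / 0.0156944 kg/s = 428.177 s
Convert to SI: D = 0.0448 m, h = 0.00567 m, N = 195.0/60 = 3.25 rev/s
γ̇ = π D N / h = (π)(0.0448)(3.25) / 0.00567 = 80.673 s⁻¹
ΔT = η·γ̇²·t_res / (ρ·cp) = 201 · (80.673)² · 428.177 / (1393 · 2569) = 156.517 K

value=156.5 K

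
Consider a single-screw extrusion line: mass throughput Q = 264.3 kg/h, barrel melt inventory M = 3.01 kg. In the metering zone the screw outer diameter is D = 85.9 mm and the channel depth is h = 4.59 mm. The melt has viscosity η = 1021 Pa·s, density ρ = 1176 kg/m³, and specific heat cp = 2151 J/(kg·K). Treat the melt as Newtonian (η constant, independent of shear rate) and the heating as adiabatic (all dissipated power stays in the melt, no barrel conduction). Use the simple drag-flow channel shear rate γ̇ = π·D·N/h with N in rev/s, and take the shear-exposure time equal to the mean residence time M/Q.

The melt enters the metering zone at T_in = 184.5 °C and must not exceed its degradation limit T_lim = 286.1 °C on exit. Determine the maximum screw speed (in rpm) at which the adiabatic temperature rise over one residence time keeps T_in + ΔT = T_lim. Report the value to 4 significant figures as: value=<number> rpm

Throughput in SI: Q_s = 264.3 kg/h ÷ 3600 s/h = 0.0734167 kg/s
t_res = M / Q_s = 3.01 / 0.0734167 = 40.9989 s
Convert to metres: D = 0.0859 m, h = 0.00459 m
ΔT_a = T_lim − T_in = 286.1 °C − 184.5 °C = 101.6 K
γ̇_max² = ΔT_a·ρ·cp/(η·t_res) = 101.6·1176·2151/(1021·40.9989) = 6139.65 s⁻²
Take the square root: γ̇_max = √(6139.65) = 78.3559 s⁻¹
N_max = γ̇_max·h / (π·D) = 78.3559 · 0.00459 / (π · 0.0859) = 1.33273 rev/s = 79.9637 rpm

value=79.96 rpm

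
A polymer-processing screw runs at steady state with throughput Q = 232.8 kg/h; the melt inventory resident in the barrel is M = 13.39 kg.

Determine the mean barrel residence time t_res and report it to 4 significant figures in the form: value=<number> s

value=207.1 s

Convert throughput: Q = 232.8 kg/h = 232.8/3600 = 0.0646667 kg/s
t_res = M / Q_s = 13.39 / 0.0646667 = 207.062 s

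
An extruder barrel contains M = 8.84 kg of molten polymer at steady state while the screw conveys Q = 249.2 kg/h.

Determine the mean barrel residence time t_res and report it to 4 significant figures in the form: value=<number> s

value=127.7 s

Q_s = Q / 3600 = 249.2 / 3600 = 0.0692222 kg/s
t_res = M / Q_s = 8.84 ÷ 0.0692222 = 127.705 s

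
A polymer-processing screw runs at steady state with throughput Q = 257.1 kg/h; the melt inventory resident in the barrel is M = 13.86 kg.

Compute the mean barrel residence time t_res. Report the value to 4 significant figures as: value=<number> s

Q_s = Q / 3600 = 257.1 / 3600 = 0.0714167 kg/s
t_res = M / Q_s = 13.86 / 0.0714167 = 194.072 s

value=194.1 s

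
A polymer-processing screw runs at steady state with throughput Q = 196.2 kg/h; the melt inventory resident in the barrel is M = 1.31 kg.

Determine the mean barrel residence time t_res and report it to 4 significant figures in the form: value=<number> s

Q_s = Q / 3600 = 196.2 / 3600 = 0.0545 kg/s
t_res = M / Q_s = 1.31 ÷ 0.0545 = 24.0367 s

value=24.04 s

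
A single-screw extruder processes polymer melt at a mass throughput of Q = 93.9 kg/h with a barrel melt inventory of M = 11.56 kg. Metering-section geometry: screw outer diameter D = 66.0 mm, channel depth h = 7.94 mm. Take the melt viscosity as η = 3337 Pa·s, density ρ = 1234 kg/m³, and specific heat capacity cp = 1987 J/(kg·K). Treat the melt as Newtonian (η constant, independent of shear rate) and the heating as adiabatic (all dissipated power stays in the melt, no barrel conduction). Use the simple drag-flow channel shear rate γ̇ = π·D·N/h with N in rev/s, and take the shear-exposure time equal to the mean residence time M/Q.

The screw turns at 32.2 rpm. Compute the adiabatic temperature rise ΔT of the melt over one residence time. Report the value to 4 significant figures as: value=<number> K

value=118.5 K

Convert throughput: Q = 93.9 kg/h = 93.9/3600 = 0.0260833 kg/s
t_res = M / Q_s = 11.56 / 0.0260833 = 443.195 s
Geometry in metres: D = 66.0 mm → 0.066 m, h = 7.94 mm → 0.00794 m; screw speed N = 32.2 rpm = 0.536667 rev/s
γ̇ = π·D·N / h = π · 0.066 · 0.536667 / 0.00794 = 14.0145 s⁻¹
ΔT = η·γ̇²·t_res / (ρ·cp) = 3337 · (14.0145)² · 443.195 / (1234 · 1987) = 118.466 K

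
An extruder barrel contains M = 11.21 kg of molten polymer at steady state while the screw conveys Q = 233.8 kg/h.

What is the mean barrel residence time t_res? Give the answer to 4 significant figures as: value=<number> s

value=172.6 s

Throughput in SI: Q_s = 233.8 kg/h ÷ 3600 s/h = 0.0649444 kg/s
t_res = M / Q_s = 11.21 ÷ 0.0649444 = 172.609 s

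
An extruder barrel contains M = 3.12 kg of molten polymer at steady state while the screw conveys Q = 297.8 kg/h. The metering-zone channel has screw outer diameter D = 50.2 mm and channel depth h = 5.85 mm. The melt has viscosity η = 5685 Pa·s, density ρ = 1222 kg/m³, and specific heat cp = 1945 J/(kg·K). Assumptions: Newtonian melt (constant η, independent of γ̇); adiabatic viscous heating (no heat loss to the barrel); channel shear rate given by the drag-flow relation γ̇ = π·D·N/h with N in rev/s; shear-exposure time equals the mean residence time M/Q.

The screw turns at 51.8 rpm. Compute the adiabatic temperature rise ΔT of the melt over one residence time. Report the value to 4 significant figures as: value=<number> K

Convert throughput: Q = 297.8 kg/h = 297.8/3600 = 0.0827222 kg/s
t_res = M / Q_s = 3.12 ÷ 0.0827222 = 37.7166 s
D = 50.2 mm = 0.0502 m;  h = 5.85 mm = 0.00585 m;  N = 51.8 rpm / 60 = 0.863333 rev/s
γ̇ = π·D·N / h = π · 0.0502 · 0.863333 / 0.00585 = 23.2743 s⁻¹
Adiabatic rise: ΔT = η γ̇² t_res / (ρ cp) = 5685·(23.2743)²·37.7166 / (1222·1945) = 48.868 K

value=48.87 K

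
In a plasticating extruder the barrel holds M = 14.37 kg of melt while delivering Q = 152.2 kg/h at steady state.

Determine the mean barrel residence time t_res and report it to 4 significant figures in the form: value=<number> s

value=339.9 s

Throughput in SI: Q_s = 152.2 kg/h ÷ 3600 s/h = 0.0422778 kg/s
t_res = M / Q_s = 14.37 ÷ 0.0422778 = 339.895 s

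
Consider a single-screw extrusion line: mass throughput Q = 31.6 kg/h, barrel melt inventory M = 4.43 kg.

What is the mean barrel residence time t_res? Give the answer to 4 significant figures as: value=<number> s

value=504.7 s

Q_s = Q / 3600 = 31.6 / 3600 = 0.00877778 kg/s
t_res = M / Q_s = 4.43 / 0.00877778 = 504.684 s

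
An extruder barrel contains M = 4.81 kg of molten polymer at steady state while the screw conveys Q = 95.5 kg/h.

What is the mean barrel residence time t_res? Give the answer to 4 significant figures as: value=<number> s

Throughput in SI: Q_s = 95.5 kg/h ÷ 3600 s/h = 0.0265278 kg/s
t_res = M / Q_s = 4.81 / 0.0265278 = 181.319 s

value=181.3 s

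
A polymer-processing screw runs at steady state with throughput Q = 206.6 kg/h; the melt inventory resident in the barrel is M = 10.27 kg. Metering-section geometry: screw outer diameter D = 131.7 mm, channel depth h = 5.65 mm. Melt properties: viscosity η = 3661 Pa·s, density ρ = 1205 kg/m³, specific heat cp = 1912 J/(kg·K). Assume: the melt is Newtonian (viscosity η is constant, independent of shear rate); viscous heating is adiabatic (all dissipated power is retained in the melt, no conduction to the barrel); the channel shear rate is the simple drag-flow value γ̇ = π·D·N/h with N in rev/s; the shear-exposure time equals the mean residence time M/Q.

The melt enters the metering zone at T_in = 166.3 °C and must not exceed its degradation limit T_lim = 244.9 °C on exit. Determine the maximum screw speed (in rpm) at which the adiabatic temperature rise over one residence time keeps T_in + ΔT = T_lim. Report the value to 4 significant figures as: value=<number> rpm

value=13.62 rpm

Throughput in SI: Q_s = 206.6 kg/h ÷ 3600 s/h = 0.0573889 kg/s
t_res = M / Q_s = 10.27 / 0.0573889 = 178.955 s
Convert to metres: D = 0.1317 m, h = 0.00565 m
Allowable rise: ΔT_a = T_lim − T_in = 244.9 − 166.3 = 78.6 K
γ̇_max² = ΔT_a·ρ·cp / (η·t_res) = [78.6 × 1205 × 1912] / [3661 × 178.955] = 276.411 s⁻²
Take the square root: γ̇_max = √(276.411) = 16.6256 s⁻¹
N_max = γ̇_max·h / (π·D) = 16.6256 · 0.00565 / (π · 0.1317) = 0.227034 rev/s = 13.622 rpm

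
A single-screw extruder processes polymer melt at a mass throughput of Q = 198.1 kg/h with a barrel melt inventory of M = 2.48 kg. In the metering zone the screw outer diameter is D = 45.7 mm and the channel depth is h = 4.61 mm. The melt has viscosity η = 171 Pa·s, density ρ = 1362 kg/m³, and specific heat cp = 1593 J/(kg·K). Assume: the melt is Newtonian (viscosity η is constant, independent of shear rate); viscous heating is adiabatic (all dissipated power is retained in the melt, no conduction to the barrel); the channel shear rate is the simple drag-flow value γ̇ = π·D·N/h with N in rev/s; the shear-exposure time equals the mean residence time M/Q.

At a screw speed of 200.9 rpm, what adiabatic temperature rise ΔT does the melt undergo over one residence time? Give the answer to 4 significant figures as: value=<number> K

value=38.62 K

Throughput in SI: Q_s = 198.1 kg/h ÷ 3600 s/h = 0.0550278 kg/s
t_res = M / Q_s = 2.48 ÷ 0.0550278 = 45.0681 s
Geometry in metres: D = 45.7 mm → 0.0457 m, h = 4.61 mm → 0.00461 m; screw speed N = 200.9 rpm = 3.34833 rev/s
γ̇ = π D N / h = (π)(0.0457)(3.34833) / 0.00461 = 104.278 s⁻¹
ΔT = η·γ̇²·t_res/(ρ·cp) = [171 × 104.278² × 45.0681] / [1362 × 1593] = 38.6243 K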